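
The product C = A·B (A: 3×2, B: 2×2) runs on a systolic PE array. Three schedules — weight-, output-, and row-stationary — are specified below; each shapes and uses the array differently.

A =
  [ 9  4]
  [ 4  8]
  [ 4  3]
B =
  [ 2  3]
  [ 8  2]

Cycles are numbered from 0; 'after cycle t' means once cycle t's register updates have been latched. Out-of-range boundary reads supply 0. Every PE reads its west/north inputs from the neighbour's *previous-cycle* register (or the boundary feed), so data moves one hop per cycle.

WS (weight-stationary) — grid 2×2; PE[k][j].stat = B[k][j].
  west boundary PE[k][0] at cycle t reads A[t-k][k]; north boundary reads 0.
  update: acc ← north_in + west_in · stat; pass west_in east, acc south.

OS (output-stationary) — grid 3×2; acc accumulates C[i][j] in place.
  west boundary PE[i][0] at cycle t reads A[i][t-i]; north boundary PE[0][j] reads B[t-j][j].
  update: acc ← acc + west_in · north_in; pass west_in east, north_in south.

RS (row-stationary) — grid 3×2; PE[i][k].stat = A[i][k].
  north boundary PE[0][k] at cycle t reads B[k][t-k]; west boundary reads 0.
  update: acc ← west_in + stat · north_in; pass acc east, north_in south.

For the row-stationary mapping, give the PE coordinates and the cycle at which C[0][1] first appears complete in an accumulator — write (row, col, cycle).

(row, col, cycle) = (0, 1, 2)

RS — PE[0][1] is where C[0][1] collects:
  after 0 — PE[0][1] acc=0, pass-E 0, pass-S 0
  after 1 — PE[0][1] acc=50, pass-E 50, pass-S 8
  after 2 — PE[0][1] acc=35, pass-E 35, pass-S 2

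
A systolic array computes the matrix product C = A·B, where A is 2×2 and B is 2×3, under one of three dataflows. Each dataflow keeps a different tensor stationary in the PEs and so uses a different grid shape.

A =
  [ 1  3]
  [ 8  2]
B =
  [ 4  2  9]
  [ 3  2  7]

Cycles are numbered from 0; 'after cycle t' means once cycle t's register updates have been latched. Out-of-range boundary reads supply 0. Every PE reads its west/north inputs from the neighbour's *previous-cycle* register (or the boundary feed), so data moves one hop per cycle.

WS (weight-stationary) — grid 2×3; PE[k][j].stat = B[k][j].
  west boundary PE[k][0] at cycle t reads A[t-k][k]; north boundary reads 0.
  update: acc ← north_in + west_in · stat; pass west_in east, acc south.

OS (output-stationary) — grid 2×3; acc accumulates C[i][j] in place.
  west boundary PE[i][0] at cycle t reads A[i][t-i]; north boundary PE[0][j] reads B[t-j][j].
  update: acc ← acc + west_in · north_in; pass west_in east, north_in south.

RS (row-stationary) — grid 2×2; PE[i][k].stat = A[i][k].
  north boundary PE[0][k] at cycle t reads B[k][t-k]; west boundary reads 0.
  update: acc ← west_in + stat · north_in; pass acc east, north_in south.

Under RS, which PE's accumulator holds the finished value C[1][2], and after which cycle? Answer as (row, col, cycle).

Under RS, C[1][2] lands at PE[1][1]:
  [0] (1,1) acc=0 (h:0 v:0)
  [1] (1,1) acc=0 (h:0 v:0)
  [2] (1,1) acc=38 (h:38 v:3)
  [3] (1,1) acc=20 (h:20 v:2)
  [4] (1,1) acc=86 (h:86 v:7)

(row, col, cycle) = (1, 1, 4)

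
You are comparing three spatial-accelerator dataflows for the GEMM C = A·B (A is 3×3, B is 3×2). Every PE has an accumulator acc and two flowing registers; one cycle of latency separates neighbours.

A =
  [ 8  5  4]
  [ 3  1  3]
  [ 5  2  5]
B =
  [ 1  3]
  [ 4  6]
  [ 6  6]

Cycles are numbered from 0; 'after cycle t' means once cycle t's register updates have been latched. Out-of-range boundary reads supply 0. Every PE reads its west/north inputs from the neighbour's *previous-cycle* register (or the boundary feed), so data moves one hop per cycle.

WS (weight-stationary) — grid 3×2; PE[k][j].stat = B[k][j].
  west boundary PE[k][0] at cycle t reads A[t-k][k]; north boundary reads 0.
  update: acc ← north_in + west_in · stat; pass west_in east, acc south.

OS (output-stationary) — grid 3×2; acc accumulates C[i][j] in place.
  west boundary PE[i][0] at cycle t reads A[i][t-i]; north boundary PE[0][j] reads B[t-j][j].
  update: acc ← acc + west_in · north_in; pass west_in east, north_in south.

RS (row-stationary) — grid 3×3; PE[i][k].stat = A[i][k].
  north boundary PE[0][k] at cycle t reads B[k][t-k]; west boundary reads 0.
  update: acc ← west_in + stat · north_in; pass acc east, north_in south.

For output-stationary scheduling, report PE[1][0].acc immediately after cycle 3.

PE[1][0].acc = 25

OS 3×2: PE[1][0] cycle-by-cycle (with neighbour feeds):
  @0  [0,0]  acc 8  |  →8  ↓1
  @0  [1,0]  acc 0  |  →0  ↓0
  @1  [0,0]  acc 28  |  →5  ↓4
  @1  [1,0]  acc 3  |  →3  ↓1
  @2  [0,0]  acc 52  |  →4  ↓6
  @2  [1,0]  acc 7  |  →1  ↓4
  @3  [0,0]  acc 52  |  →0  ↓0
  @3  [1,0]  acc 25  |  →3  ↓6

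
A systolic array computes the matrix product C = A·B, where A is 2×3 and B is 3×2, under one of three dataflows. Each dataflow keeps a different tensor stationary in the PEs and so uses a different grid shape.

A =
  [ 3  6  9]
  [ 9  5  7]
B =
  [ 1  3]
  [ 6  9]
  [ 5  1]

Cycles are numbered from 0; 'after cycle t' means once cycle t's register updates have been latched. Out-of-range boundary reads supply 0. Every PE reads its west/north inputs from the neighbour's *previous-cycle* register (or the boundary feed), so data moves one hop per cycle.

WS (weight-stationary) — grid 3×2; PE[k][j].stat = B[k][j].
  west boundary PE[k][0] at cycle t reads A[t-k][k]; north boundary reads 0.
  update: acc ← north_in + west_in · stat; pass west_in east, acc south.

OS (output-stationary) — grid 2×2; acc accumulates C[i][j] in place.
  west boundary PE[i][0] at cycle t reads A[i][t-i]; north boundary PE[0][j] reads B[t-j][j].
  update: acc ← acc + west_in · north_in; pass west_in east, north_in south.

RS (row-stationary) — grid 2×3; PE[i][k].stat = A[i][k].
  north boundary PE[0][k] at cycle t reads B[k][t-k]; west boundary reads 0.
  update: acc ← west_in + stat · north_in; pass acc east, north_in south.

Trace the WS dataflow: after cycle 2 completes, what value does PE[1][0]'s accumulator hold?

WS (3×2). Following PE[1][0] plus its west/north inputs:
  after 0 — PE[0][0] acc=3, pass-E 3, pass-S 3
  after 0 — PE[1][0] acc=0, pass-E 0, pass-S 0
  after 1 — PE[0][0] acc=9, pass-E 9, pass-S 9
  after 1 — PE[1][0] acc=39, pass-E 6, pass-S 39
  after 2 — PE[0][0] acc=0, pass-E 0, pass-S 0
  after 2 — PE[1][0] acc=39, pass-E 5, pass-S 39

PE[1][0].acc = 39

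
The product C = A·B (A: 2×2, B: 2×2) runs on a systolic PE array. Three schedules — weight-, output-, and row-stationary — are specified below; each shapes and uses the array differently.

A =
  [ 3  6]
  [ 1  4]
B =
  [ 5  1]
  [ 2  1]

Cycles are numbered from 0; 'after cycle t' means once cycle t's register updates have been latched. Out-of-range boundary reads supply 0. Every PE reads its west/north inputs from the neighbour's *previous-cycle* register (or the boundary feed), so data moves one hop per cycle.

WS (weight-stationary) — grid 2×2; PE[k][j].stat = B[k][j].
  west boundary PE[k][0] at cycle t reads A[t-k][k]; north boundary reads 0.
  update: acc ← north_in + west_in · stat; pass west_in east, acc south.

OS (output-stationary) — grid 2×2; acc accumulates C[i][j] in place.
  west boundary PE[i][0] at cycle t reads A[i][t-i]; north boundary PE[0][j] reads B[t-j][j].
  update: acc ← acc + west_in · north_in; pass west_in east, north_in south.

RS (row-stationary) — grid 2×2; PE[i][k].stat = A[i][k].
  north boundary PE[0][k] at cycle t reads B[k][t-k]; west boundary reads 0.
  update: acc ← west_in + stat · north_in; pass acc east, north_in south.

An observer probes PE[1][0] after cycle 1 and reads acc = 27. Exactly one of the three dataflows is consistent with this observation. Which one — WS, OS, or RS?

dataflow = WS

WS (2×2 grid), PE[1][0]:
  t=0 PE[1][0]: acc=0 h=0 v=0
  t=1 PE[1][0]: acc=27 h=6 v=27
OS (2×2 grid), PE[1][0]:
  t=0 PE[1][0]: acc=0 h=0 v=0
  t=1 PE[1][0]: acc=5 h=1 v=5
RS (2×2 grid), PE[1][0]:
  t=0 PE[1][0]: acc=0 h=0 v=0
  t=1 PE[1][0]: acc=5 h=5 v=5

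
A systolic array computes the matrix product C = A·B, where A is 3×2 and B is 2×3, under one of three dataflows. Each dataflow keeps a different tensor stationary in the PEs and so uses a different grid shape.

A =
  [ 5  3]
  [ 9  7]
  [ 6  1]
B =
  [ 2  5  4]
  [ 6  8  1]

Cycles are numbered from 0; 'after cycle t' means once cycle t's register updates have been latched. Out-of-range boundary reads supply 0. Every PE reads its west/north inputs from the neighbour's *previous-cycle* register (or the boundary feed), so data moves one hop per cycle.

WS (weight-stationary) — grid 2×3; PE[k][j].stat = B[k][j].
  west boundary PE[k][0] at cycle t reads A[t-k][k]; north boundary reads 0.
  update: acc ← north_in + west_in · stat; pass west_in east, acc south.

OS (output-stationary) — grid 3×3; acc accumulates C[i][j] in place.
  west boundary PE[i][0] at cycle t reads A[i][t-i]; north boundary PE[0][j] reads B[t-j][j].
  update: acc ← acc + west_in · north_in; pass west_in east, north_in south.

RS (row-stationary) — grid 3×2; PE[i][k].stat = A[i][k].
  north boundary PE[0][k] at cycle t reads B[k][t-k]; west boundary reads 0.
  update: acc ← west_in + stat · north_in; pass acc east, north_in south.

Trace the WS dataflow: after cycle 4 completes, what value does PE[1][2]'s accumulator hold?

PE[1][2].acc = 43

Tracing WS — 2×3 array, target PE[1][2]:
  t=0 PE[0][2]: acc=0 h=0 v=0
  t=0 PE[1][1]: acc=0 h=0 v=0
  t=0 PE[1][2]: acc=0 h=0 v=0
  t=1 PE[0][2]: acc=0 h=0 v=0
  t=1 PE[1][1]: acc=0 h=0 v=0
  t=1 PE[1][2]: acc=0 h=0 v=0
  t=2 PE[0][2]: acc=20 h=5 v=20
  t=2 PE[1][1]: acc=49 h=3 v=49
  t=2 PE[1][2]: acc=0 h=0 v=0
  t=3 PE[0][2]: acc=36 h=9 v=36
  t=3 PE[1][1]: acc=101 h=7 v=101
  t=3 PE[1][2]: acc=23 h=3 v=23
  t=4 PE[0][2]: acc=24 h=6 v=24
  t=4 PE[1][1]: acc=38 h=1 v=38
  t=4 PE[1][2]: acc=43 h=7 v=43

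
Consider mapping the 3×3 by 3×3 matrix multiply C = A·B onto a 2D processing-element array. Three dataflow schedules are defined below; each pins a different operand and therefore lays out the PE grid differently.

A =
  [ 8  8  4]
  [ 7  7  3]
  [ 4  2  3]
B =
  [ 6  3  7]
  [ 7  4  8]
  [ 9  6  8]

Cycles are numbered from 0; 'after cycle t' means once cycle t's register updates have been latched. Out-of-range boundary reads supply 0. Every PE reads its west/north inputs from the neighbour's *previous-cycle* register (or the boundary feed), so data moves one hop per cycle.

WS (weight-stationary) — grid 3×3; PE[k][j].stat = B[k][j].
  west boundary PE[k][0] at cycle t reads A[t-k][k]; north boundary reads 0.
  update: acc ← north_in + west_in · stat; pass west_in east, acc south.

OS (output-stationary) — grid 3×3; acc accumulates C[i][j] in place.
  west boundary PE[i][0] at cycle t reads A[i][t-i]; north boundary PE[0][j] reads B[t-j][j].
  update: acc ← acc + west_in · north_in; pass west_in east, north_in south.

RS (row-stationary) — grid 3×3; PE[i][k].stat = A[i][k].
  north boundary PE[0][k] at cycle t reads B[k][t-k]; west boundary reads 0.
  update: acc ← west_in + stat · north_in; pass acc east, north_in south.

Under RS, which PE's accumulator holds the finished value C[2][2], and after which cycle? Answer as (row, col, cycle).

Under RS, C[2][2] lands at PE[2][2]:
  0: (2,2).acc=0  regs=<0,0>
  1: (2,2).acc=0  regs=<0,0>
  2: (2,2).acc=0  regs=<0,0>
  3: (2,2).acc=0  regs=<0,0>
  4: (2,2).acc=65  regs=<65,9>
  5: (2,2).acc=38  regs=<38,6>
  6: (2,2).acc=68  regs=<68,8>

(row, col, cycle) = (2, 2, 6)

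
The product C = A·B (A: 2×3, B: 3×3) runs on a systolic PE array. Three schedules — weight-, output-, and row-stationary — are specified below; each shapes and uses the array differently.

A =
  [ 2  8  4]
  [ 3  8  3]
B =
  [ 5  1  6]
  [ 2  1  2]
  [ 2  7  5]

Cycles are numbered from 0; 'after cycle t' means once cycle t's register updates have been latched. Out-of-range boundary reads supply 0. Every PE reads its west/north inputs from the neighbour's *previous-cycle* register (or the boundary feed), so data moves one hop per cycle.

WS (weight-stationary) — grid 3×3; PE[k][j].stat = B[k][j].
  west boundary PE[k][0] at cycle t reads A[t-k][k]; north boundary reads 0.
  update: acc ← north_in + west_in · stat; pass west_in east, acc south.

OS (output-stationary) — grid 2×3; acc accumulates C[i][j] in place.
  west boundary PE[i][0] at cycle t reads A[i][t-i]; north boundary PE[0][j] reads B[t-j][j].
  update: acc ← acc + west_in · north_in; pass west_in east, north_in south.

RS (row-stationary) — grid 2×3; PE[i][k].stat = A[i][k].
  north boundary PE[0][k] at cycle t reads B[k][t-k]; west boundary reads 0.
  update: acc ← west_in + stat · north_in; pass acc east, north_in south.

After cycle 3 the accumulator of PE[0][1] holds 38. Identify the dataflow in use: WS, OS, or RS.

dataflow = OS

— WS: 3×3; PE[0][1] trace:
  cycle 0: PE[0][1] → acc 0, east 0, south 0
  cycle 1: PE[0][1] → acc 2, east 2, south 2
  cycle 2: PE[0][1] → acc 3, east 3, south 3
  cycle 3: PE[0][1] → acc 0, east 0, south 0
— OS: 2×3; PE[0][1] trace:
  cycle 0: PE[0][1] → acc 0, east 0, south 0
  cycle 1: PE[0][1] → acc 2, east 2, south 1
  cycle 2: PE[0][1] → acc 10, east 8, south 1
  cycle 3: PE[0][1] → acc 38, east 4, south 7
— RS: 2×3; PE[0][1] trace:
  cycle 0: PE[0][1] → acc 0, east 0, south 0
  cycle 1: PE[0][1] → acc 26, east 26, south 2
  cycle 2: PE[0][1] → acc 10, east 10, south 1
  cycle 3: PE[0][1] → acc 28, east 28, south 2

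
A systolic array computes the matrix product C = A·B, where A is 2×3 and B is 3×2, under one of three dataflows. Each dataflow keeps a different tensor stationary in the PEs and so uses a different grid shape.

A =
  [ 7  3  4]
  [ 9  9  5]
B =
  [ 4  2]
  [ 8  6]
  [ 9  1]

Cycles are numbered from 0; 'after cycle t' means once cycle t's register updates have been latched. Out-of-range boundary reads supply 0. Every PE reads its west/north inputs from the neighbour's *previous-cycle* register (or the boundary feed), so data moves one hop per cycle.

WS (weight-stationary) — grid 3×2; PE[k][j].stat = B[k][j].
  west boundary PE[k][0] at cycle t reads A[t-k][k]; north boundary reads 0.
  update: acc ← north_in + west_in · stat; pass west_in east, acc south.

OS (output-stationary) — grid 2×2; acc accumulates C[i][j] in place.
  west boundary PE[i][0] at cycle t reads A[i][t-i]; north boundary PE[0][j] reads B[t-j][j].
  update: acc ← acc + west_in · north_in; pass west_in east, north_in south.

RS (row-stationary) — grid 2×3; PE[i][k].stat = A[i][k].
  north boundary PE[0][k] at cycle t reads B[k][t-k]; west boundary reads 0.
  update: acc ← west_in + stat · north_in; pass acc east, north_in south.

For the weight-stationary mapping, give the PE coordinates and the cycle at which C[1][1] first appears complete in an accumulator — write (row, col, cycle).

Under WS, C[1][1] lands at PE[2][1]:
  @0  [2,1]  acc 0  |  →0  ↓0
  @1  [2,1]  acc 0  |  →0  ↓0
  @2  [2,1]  acc 0  |  →0  ↓0
  @3  [2,1]  acc 36  |  →4  ↓36
  @4  [2,1]  acc 77  |  →5  ↓77

(row, col, cycle) = (2, 1, 4)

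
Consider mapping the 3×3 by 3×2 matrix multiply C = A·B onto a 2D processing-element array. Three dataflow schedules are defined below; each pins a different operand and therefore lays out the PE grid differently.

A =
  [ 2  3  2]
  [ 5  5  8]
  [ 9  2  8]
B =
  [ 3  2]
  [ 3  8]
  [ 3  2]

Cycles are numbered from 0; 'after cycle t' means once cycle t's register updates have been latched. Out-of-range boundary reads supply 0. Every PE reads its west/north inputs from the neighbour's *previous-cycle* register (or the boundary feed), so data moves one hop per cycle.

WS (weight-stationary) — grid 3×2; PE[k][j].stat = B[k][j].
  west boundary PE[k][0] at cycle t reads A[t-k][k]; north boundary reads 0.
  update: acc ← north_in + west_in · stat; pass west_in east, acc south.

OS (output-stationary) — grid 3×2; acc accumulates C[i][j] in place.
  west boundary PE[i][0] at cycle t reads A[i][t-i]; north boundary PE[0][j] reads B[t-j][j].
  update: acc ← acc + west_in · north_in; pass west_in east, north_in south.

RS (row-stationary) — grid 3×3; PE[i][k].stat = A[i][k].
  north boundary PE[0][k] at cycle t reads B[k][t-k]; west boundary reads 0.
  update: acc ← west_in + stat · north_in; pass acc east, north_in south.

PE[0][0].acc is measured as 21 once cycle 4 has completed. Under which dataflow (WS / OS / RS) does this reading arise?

dataflow = OS

— WS: 3×2; PE[0][0] trace:
  @0  [0,0]  acc 6  |  →2  ↓6
  @1  [0,0]  acc 15  |  →5  ↓15
  @2  [0,0]  acc 27  |  →9  ↓27
  @3  [0,0]  acc 0  |  →0  ↓0
  @4  [0,0]  acc 0  |  →0  ↓0
— OS: 3×2; PE[0][0] trace:
  @0  [0,0]  acc 6  |  →2  ↓3
  @1  [0,0]  acc 15  |  →3  ↓3
  @2  [0,0]  acc 21  |  →2  ↓3
  @3  [0,0]  acc 21  |  →0  ↓0
  @4  [0,0]  acc 21  |  →0  ↓0
— RS: 3×3; PE[0][0] trace:
  @0  [0,0]  acc 6  |  →6  ↓3
  @1  [0,0]  acc 4  |  →4  ↓2
  @2  [0,0]  acc 0  |  →0  ↓0
  @3  [0,0]  acc 0  |  →0  ↓0
  @4  [0,0]  acc 0  |  →0  ↓0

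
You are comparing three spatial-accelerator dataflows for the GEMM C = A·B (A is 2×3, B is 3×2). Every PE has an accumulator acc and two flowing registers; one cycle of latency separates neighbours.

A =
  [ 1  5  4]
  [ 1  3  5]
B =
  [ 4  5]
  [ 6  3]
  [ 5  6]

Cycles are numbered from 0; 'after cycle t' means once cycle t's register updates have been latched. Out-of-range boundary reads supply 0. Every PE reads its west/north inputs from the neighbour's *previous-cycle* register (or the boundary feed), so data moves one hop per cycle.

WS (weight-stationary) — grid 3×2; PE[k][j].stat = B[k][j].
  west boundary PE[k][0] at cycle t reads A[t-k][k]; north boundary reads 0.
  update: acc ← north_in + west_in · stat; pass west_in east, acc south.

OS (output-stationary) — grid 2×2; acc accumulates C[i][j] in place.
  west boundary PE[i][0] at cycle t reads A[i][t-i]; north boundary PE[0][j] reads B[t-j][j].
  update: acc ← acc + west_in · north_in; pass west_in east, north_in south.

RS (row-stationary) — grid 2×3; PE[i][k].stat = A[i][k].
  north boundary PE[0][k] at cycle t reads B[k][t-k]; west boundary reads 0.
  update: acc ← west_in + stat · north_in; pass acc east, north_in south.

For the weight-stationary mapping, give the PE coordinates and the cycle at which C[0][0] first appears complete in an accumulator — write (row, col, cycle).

WS — PE[2][0] is where C[0][0] collects:
  t=0 PE[2][0]: acc=0 h=0 v=0
  t=1 PE[2][0]: acc=0 h=0 v=0
  t=2 PE[2][0]: acc=54 h=4 v=54

(row, col, cycle) = (2, 0, 2)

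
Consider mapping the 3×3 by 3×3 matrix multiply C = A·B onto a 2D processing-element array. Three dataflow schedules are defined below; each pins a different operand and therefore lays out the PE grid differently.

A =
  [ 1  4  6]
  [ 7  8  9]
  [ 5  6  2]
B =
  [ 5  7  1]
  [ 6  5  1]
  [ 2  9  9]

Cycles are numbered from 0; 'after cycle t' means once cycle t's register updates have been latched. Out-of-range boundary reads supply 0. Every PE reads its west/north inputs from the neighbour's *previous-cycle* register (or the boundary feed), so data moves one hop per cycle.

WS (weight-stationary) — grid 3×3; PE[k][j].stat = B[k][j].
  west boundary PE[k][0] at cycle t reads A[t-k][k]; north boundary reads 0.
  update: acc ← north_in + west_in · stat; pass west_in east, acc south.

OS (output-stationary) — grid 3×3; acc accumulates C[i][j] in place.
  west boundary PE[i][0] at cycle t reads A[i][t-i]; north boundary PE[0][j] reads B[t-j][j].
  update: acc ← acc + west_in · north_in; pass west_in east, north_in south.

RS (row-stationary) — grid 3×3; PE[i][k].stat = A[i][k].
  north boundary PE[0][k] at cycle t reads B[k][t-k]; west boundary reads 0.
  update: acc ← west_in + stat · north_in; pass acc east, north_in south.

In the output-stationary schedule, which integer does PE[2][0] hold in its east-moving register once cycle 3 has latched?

OS 3×3: PE[2][0] cycle-by-cycle (with neighbour feeds):
  step 0 · PE1,0: acc=0; fwd→0 fwd↓0
  step 0 · PE2,0: acc=0; fwd→0 fwd↓0
  step 1 · PE1,0: acc=35; fwd→7 fwd↓5
  step 1 · PE2,0: acc=0; fwd→0 fwd↓0
  step 2 · PE1,0: acc=83; fwd→8 fwd↓6
  step 2 · PE2,0: acc=25; fwd→5 fwd↓5
  step 3 · PE1,0: acc=101; fwd→9 fwd↓2
  step 3 · PE2,0: acc=61; fwd→6 fwd↓6

register = 6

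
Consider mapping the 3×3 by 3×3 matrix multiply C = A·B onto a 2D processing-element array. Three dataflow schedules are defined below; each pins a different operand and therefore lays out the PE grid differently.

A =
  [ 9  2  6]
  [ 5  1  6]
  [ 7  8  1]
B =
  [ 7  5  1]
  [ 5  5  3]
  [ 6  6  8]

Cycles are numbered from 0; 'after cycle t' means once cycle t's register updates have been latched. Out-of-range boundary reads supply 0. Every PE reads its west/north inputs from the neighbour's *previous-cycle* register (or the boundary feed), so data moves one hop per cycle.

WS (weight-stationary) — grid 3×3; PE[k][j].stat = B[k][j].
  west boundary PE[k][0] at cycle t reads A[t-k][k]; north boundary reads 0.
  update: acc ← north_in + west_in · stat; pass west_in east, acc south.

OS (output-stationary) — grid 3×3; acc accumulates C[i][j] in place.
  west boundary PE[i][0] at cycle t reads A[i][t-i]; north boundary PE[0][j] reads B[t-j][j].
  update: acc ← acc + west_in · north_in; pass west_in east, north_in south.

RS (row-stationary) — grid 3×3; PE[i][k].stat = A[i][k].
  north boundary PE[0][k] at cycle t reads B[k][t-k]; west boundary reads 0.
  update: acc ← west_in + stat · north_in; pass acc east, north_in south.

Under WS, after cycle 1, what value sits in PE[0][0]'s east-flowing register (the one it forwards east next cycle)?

register = 5

WS (3×3). Following PE[0][0] plus its west/north inputs:
  after 0 — PE[0][0] acc=63, pass-E 9, pass-S 63
  after 1 — PE[0][0] acc=35, pass-E 5, pass-S 35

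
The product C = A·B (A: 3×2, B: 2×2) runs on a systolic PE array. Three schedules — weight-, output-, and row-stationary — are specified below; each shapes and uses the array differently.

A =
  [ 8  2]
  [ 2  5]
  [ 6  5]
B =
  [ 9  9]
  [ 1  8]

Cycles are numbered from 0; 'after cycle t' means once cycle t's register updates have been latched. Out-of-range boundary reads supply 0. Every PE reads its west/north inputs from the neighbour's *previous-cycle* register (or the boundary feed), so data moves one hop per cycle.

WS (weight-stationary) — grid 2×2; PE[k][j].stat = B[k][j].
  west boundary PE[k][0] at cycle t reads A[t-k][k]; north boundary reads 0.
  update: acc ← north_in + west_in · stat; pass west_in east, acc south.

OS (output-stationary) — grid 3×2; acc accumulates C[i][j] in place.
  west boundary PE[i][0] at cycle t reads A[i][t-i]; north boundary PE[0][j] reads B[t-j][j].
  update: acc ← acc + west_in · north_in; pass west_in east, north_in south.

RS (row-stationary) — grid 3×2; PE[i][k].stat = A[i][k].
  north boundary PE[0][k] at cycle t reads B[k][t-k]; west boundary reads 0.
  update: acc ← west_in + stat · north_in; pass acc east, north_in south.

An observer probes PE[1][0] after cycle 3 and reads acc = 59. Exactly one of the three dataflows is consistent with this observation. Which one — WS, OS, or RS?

WS [2×2] PE[1][0] across cycles:
  @0  [1,0]  acc 0  |  →0  ↓0
  @1  [1,0]  acc 74  |  →2  ↓74
  @2  [1,0]  acc 23  |  →5  ↓23
  @3  [1,0]  acc 59  |  →5  ↓59
OS [3×2] PE[1][0] across cycles:
  @0  [1,0]  acc 0  |  →0  ↓0
  @1  [1,0]  acc 18  |  →2  ↓9
  @2  [1,0]  acc 23  |  →5  ↓1
  @3  [1,0]  acc 23  |  →0  ↓0
RS [3×2] PE[1][0] across cycles:
  @0  [1,0]  acc 0  |  →0  ↓0
  @1  [1,0]  acc 18  |  →18  ↓9
  @2  [1,0]  acc 18  |  →18  ↓9
  @3  [1,0]  acc 0  |  →0  ↓0

dataflow = WS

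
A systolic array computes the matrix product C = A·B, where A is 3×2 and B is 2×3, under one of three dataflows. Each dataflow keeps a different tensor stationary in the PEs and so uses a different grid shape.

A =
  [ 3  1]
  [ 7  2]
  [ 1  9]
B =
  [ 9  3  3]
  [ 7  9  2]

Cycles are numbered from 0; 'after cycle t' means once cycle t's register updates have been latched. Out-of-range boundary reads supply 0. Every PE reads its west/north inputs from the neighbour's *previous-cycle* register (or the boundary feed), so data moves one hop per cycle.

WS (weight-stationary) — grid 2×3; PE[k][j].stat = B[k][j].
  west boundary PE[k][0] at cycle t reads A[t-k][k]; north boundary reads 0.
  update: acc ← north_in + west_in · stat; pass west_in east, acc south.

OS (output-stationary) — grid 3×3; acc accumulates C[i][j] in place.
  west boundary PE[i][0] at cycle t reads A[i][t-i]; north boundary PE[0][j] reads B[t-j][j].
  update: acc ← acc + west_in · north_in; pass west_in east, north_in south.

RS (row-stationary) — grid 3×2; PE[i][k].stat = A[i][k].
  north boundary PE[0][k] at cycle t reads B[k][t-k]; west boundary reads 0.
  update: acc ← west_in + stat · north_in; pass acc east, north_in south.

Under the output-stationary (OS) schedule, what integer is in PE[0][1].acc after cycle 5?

OS on a 3×3 grid — tracing PE[0][1] and its feeders:
  cycle 0: PE[0][0] → acc 27, east 3, south 9
  cycle 0: PE[0][1] → acc 0, east 0, south 0
  cycle 1: PE[0][0] → acc 34, east 1, south 7
  cycle 1: PE[0][1] → acc 9, east 3, south 3
  cycle 2: PE[0][0] → acc 34, east 0, south 0
  cycle 2: PE[0][1] → acc 18, east 1, south 9
  cycle 3: PE[0][0] → acc 34, east 0, south 0
  cycle 3: PE[0][1] → acc 18, east 0, south 0
  cycle 4: PE[0][0] → acc 34, east 0, south 0
  cycle 4: PE[0][1] → acc 18, east 0, south 0
  cycle 5: PE[0][0] → acc 34, east 0, south 0
  cycle 5: PE[0][1] → acc 18, east 0, south 0

PE[0][1].acc = 18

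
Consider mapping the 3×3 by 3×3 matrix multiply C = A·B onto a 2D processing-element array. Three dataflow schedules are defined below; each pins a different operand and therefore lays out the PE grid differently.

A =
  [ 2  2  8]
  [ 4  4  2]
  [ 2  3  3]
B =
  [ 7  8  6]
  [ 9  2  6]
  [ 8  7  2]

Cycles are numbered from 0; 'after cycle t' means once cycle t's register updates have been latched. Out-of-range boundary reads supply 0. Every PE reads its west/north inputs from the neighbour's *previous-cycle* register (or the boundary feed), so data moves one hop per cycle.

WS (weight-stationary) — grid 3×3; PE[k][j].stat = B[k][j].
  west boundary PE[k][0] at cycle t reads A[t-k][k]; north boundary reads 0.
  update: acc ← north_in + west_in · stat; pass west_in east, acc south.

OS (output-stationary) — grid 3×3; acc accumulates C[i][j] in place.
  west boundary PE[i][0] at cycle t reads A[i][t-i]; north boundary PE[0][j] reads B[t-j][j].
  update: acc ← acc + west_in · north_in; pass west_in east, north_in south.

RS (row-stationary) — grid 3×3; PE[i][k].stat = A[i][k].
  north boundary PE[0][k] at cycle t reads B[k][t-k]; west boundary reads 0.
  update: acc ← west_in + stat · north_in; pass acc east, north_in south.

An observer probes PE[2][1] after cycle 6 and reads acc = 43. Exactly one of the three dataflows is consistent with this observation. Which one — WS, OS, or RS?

dataflow = OS

WS [3×3] PE[2][1] across cycles:
  after 0 — PE[2][1] acc=0, pass-E 0, pass-S 0
  after 1 — PE[2][1] acc=0, pass-E 0, pass-S 0
  after 2 — PE[2][1] acc=0, pass-E 0, pass-S 0
  after 3 — PE[2][1] acc=76, pass-E 8, pass-S 76
  after 4 — PE[2][1] acc=54, pass-E 2, pass-S 54
  after 5 — PE[2][1] acc=43, pass-E 3, pass-S 43
  after 6 — PE[2][1] acc=0, pass-E 0, pass-S 0
OS [3×3] PE[2][1] across cycles:
  after 0 — PE[2][1] acc=0, pass-E 0, pass-S 0
  after 1 — PE[2][1] acc=0, pass-E 0, pass-S 0
  after 2 — PE[2][1] acc=0, pass-E 0, pass-S 0
  after 3 — PE[2][1] acc=16, pass-E 2, pass-S 8
  after 4 — PE[2][1] acc=22, pass-E 3, pass-S 2
  after 5 — PE[2][1] acc=43, pass-E 3, pass-S 7
  after 6 — PE[2][1] acc=43, pass-E 0, pass-S 0
RS [3×3] PE[2][1] across cycles:
  after 0 — PE[2][1] acc=0, pass-E 0, pass-S 0
  after 1 — PE[2][1] acc=0, pass-E 0, pass-S 0
  after 2 — PE[2][1] acc=0, pass-E 0, pass-S 0
  after 3 — PE[2][1] acc=41, pass-E 41, pass-S 9
  after 4 — PE[2][1] acc=22, pass-E 22, pass-S 2
  after 5 — PE[2][1] acc=30, pass-E 30, pass-S 6
  after 6 — PE[2][1] acc=0, pass-E 0, pass-S 0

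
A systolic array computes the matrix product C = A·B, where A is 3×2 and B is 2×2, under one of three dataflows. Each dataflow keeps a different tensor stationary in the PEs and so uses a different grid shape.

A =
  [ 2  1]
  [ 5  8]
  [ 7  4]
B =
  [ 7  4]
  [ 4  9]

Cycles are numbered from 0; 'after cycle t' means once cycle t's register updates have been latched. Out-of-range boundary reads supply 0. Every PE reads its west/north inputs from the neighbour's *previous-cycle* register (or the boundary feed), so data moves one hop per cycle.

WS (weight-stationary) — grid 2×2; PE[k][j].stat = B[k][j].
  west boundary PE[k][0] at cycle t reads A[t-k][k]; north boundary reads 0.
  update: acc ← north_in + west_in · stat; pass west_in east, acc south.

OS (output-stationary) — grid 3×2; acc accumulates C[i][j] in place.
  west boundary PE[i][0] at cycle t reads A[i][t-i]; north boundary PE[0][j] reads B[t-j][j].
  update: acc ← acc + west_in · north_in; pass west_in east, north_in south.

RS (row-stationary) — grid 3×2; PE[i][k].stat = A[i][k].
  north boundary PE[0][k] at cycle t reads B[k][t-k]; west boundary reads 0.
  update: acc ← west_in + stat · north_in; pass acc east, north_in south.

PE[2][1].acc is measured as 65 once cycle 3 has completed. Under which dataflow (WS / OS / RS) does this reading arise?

WS (2×2): PE[2][1] does not exist.
OS (3×2 grid), PE[2][1]:
  cycle 0: PE[2][1] → acc 0, east 0, south 0
  cycle 1: PE[2][1] → acc 0, east 0, south 0
  cycle 2: PE[2][1] → acc 0, east 0, south 0
  cycle 3: PE[2][1] → acc 28, east 7, south 4
RS (3×2 grid), PE[2][1]:
  cycle 0: PE[2][1] → acc 0, east 0, south 0
  cycle 1: PE[2][1] → acc 0, east 0, south 0
  cycle 2: PE[2][1] → acc 0, east 0, south 0
  cycle 3: PE[2][1] → acc 65, east 65, south 4

dataflow = RS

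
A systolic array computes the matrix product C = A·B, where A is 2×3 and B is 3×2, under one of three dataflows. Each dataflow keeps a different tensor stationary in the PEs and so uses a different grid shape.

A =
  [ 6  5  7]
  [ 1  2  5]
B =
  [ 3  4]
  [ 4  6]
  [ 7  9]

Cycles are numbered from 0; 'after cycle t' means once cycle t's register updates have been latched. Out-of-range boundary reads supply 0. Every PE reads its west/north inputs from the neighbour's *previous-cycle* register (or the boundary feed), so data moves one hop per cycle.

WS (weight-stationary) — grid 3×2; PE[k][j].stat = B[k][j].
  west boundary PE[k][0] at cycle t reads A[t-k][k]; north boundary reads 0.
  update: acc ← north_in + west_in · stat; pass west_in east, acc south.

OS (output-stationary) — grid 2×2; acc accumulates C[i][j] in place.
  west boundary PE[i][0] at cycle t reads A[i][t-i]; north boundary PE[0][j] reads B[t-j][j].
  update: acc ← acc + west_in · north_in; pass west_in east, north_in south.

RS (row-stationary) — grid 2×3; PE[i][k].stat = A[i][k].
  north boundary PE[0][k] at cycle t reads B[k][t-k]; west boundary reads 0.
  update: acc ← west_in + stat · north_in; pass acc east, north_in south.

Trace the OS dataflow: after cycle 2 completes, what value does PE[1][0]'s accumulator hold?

OS 2×2: PE[1][0] cycle-by-cycle (with neighbour feeds):
  0: (0,0).acc=18  regs=<6,3>
  0: (1,0).acc=0  regs=<0,0>
  1: (0,0).acc=38  regs=<5,4>
  1: (1,0).acc=3  regs=<1,3>
  2: (0,0).acc=87  regs=<7,7>
  2: (1,0).acc=11  regs=<2,4>

PE[1][0].acc = 11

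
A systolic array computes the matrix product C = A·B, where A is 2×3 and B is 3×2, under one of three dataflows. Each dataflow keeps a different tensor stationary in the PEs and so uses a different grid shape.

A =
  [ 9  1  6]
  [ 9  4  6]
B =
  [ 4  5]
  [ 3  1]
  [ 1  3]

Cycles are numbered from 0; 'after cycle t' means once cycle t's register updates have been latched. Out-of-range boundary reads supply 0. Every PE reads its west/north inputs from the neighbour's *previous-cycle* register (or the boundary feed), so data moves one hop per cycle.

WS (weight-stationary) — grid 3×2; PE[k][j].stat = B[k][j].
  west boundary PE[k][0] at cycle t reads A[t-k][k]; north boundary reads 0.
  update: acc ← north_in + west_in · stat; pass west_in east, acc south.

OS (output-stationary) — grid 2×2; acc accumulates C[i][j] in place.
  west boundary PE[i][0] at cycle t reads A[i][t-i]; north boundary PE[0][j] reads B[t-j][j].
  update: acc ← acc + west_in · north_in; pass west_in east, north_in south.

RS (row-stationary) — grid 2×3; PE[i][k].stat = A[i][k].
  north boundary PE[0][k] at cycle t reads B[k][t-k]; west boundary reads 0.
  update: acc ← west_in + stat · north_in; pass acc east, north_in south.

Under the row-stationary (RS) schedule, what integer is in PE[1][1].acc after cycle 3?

PE[1][1].acc = 49

RS (2×3). Following PE[1][1] plus its west/north inputs:
  t=0 PE[0][1]: acc=0 h=0 v=0
  t=0 PE[1][0]: acc=0 h=0 v=0
  t=0 PE[1][1]: acc=0 h=0 v=0
  t=1 PE[0][1]: acc=39 h=39 v=3
  t=1 PE[1][0]: acc=36 h=36 v=4
  t=1 PE[1][1]: acc=0 h=0 v=0
  t=2 PE[0][1]: acc=46 h=46 v=1
  t=2 PE[1][0]: acc=45 h=45 v=5
  t=2 PE[1][1]: acc=48 h=48 v=3
  t=3 PE[0][1]: acc=0 h=0 v=0
  t=3 PE[1][0]: acc=0 h=0 v=0
  t=3 PE[1][1]: acc=49 h=49 v=1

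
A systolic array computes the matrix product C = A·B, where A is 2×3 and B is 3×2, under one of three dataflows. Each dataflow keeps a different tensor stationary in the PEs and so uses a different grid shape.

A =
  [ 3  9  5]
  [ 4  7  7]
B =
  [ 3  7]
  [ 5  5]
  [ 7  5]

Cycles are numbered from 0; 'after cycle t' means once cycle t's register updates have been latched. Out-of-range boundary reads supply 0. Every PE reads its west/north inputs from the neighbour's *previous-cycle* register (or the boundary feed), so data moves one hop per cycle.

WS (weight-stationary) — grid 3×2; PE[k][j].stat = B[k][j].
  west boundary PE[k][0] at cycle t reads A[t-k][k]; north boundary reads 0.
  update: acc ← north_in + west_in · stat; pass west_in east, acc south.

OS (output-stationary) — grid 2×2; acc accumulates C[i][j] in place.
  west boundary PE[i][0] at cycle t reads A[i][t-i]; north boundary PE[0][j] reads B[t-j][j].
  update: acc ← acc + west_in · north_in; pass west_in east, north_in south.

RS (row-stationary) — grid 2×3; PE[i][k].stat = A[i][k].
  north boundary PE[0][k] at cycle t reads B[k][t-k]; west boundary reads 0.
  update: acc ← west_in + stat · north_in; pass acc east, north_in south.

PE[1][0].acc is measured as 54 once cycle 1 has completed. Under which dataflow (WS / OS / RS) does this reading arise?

dataflow = WS

Under WS (3×2), PE[1][0]:
  [0] (1,0) acc=0 (h:0 v:0)
  [1] (1,0) acc=54 (h:9 v:54)
Under OS (2×2), PE[1][0]:
  [0] (1,0) acc=0 (h:0 v:0)
  [1] (1,0) acc=12 (h:4 v:3)
Under RS (2×3), PE[1][0]:
  [0] (1,0) acc=0 (h:0 v:0)
  [1] (1,0) acc=12 (h:12 v:3)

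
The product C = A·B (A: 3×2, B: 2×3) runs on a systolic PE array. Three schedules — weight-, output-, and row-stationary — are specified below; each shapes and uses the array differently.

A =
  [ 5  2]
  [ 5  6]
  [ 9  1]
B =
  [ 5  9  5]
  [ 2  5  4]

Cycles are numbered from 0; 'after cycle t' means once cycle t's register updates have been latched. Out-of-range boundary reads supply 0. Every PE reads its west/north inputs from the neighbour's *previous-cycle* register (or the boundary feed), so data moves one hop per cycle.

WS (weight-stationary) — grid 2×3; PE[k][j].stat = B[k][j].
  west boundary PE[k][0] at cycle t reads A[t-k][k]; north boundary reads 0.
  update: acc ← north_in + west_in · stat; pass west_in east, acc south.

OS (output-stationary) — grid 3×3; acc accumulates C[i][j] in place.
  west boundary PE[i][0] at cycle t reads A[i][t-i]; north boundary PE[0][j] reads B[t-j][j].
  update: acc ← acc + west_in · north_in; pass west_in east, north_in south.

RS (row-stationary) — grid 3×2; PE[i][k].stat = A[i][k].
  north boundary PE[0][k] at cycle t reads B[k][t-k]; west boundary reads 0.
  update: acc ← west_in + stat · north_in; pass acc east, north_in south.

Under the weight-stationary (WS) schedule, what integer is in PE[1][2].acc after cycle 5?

PE[1][2].acc = 49

WS 2×3: PE[1][2] cycle-by-cycle (with neighbour feeds):
  t=0 PE[0][2]: acc=0 h=0 v=0
  t=0 PE[1][1]: acc=0 h=0 v=0
  t=0 PE[1][2]: acc=0 h=0 v=0
  t=1 PE[0][2]: acc=0 h=0 v=0
  t=1 PE[1][1]: acc=0 h=0 v=0
  t=1 PE[1][2]: acc=0 h=0 v=0
  t=2 PE[0][2]: acc=25 h=5 v=25
  t=2 PE[1][1]: acc=55 h=2 v=55
  t=2 PE[1][2]: acc=0 h=0 v=0
  t=3 PE[0][2]: acc=25 h=5 v=25
  t=3 PE[1][1]: acc=75 h=6 v=75
  t=3 PE[1][2]: acc=33 h=2 v=33
  t=4 PE[0][2]: acc=45 h=9 v=45
  t=4 PE[1][1]: acc=86 h=1 v=86
  t=4 PE[1][2]: acc=49 h=6 v=49
  t=5 PE[0][2]: acc=0 h=0 v=0
  t=5 PE[1][1]: acc=0 h=0 v=0
  t=5 PE[1][2]: acc=49 h=1 v=49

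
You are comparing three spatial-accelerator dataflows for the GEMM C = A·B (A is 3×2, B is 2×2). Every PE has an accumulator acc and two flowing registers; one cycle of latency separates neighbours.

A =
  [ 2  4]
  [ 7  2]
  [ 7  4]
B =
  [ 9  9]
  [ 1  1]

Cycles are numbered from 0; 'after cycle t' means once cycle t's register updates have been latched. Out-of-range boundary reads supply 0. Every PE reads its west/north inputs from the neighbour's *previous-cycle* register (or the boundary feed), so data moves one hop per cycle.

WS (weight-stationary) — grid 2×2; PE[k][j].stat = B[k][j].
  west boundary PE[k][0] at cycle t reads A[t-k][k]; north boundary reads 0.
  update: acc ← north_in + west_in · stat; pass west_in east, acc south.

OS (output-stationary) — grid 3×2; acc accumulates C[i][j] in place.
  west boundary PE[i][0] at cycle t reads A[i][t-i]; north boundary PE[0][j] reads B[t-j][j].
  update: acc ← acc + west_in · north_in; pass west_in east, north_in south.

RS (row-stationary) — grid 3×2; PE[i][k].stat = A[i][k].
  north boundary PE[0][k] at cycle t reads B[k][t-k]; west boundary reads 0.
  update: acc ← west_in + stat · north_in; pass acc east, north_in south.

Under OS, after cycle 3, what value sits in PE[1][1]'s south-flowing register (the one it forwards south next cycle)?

OS (3×2). Following PE[1][1] plus its west/north inputs:
  @0  [0,1]  acc 0  |  →0  ↓0
  @0  [1,0]  acc 0  |  →0  ↓0
  @0  [1,1]  acc 0  |  →0  ↓0
  @1  [0,1]  acc 18  |  →2  ↓9
  @1  [1,0]  acc 63  |  →7  ↓9
  @1  [1,1]  acc 0  |  →0  ↓0
  @2  [0,1]  acc 22  |  →4  ↓1
  @2  [1,0]  acc 65  |  →2  ↓1
  @2  [1,1]  acc 63  |  →7  ↓9
  @3  [0,1]  acc 22  |  →0  ↓0
  @3  [1,0]  acc 65  |  →0  ↓0
  @3  [1,1]  acc 65  |  →2  ↓1

register = 1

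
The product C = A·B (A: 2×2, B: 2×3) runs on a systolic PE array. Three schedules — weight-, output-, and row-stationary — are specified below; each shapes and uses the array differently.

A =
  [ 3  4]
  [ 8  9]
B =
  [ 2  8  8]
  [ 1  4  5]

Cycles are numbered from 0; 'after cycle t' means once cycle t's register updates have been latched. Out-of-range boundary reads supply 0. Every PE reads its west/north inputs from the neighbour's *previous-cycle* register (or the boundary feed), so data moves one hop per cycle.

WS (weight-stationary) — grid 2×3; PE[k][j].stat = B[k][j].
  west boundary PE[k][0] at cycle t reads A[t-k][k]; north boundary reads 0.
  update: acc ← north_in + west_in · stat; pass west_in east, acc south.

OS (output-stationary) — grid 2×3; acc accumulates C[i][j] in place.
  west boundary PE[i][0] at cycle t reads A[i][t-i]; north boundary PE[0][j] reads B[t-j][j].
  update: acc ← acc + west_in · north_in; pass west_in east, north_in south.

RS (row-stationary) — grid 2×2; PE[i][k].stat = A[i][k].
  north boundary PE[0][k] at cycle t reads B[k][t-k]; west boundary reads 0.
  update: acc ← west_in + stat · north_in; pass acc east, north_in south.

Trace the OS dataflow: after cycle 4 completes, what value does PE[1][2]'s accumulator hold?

PE[1][2].acc = 109

OS 2×3: PE[1][2] cycle-by-cycle (with neighbour feeds):
  step 0 · PE0,2: acc=0; fwd→0 fwd↓0
  step 0 · PE1,1: acc=0; fwd→0 fwd↓0
  step 0 · PE1,2: acc=0; fwd→0 fwd↓0
  step 1 · PE0,2: acc=0; fwd→0 fwd↓0
  step 1 · PE1,1: acc=0; fwd→0 fwd↓0
  step 1 · PE1,2: acc=0; fwd→0 fwd↓0
  step 2 · PE0,2: acc=24; fwd→3 fwd↓8
  step 2 · PE1,1: acc=64; fwd→8 fwd↓8
  step 2 · PE1,2: acc=0; fwd→0 fwd↓0
  step 3 · PE0,2: acc=44; fwd→4 fwd↓5
  step 3 · PE1,1: acc=100; fwd→9 fwd↓4
  step 3 · PE1,2: acc=64; fwd→8 fwd↓8
  step 4 · PE0,2: acc=44; fwd→0 fwd↓0
  step 4 · PE1,1: acc=100; fwd→0 fwd↓0
  step 4 · PE1,2: acc=109; fwd→9 fwd↓5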